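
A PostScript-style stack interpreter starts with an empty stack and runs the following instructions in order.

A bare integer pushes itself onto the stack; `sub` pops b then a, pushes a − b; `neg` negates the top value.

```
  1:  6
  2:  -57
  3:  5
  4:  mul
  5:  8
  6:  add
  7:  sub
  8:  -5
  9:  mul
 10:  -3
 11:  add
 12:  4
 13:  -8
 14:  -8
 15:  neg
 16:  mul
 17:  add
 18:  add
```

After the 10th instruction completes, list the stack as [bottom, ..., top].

6    [6]
-57  [6, -57]
5    [6, -57, 5]
mul  [6, -285]
8    [6, -285, 8]
add  [6, -277]
sub  [283]
-5   [283, -5]
mul  [-1415]
-3   [-1415, -3]

[-1415, -3]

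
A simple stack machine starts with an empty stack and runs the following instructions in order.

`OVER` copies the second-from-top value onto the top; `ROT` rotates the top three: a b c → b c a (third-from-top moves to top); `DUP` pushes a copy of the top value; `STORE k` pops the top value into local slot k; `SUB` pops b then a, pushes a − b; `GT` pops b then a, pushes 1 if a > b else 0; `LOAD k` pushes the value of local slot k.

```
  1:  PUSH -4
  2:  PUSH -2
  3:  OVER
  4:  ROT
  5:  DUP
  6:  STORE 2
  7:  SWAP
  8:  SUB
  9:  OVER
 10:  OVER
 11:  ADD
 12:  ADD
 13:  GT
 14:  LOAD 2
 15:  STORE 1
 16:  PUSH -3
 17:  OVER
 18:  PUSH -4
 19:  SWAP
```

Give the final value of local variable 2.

PUSH -4  [-4]
PUSH -2  [-4, -2]
OVER     [-4, -2, -4]
ROT      [-2, -4, -4]
DUP      [-2, -4, -4, -4]
STORE 2  [-2, -4, -4]
SWAP     [-2, -4, -4]
SUB      [-2, 0]
OVER     [-2, 0, -2]
OVER     [-2, 0, -2, 0]
ADD      [-2, 0, -2]
ADD      [-2, -2]
GT       [0]
LOAD 2   [0, -4]
STORE 1  [0]
PUSH -3  [0, -3]
OVER     [0, -3, 0]
PUSH -4  [0, -3, 0, -4]
SWAP     [0, -3, -4, 0]

-4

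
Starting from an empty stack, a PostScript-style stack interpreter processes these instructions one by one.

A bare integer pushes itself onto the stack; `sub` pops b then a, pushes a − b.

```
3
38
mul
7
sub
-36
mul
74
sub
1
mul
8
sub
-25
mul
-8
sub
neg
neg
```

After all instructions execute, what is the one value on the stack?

98358

3   -> 3
38  -> 3 38
mul -> 114
7   -> 114 7
sub -> 107
-36 -> 107 -36
mul -> -3852
74  -> -3852 74
sub -> -3926
1   -> -3926 1
mul -> -3926
8   -> -3926 8
sub -> -3934
-25 -> -3934 -25
mul -> 98350
-8  -> 98350 -8
sub -> 98358
neg -> -98358
neg -> 98358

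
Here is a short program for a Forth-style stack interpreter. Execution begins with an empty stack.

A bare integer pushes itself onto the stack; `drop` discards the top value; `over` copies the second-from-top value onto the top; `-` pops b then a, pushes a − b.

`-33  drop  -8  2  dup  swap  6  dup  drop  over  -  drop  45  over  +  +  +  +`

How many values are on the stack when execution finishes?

-33  → [-33]
drop → []
-8   → [-8]
2    → [-8, 2]
dup  → [-8, 2, 2]
swap → [-8, 2, 2]
6    → [-8, 2, 2, 6]
dup  → [-8, 2, 2, 6, 6]
drop → [-8, 2, 2, 6]
over → [-8, 2, 2, 6, 2]
-    → [-8, 2, 2, 4]
drop → [-8, 2, 2]
45   → [-8, 2, 2, 45]
over → [-8, 2, 2, 45, 2]
+    → [-8, 2, 2, 47]
+    → [-8, 2, 49]
+    → [-8, 51]
+    → [43]

1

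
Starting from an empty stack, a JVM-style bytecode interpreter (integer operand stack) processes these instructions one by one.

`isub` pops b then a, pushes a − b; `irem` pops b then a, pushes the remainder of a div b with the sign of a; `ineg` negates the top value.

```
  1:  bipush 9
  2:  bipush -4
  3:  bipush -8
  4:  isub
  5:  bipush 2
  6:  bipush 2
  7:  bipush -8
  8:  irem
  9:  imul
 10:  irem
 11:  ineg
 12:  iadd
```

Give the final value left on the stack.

bipush 9   [9]
bipush -4  [9, -4]
bipush -8  [9, -4, -8]
isub       [9, 4]
bipush 2   [9, 4, 2]
bipush 2   [9, 4, 2, 2]
bipush -8  [9, 4, 2, 2, -8]
irem       [9, 4, 2, 2]
imul       [9, 4, 4]
irem       [9, 0]
ineg       [9, 0]
iadd       [9]

9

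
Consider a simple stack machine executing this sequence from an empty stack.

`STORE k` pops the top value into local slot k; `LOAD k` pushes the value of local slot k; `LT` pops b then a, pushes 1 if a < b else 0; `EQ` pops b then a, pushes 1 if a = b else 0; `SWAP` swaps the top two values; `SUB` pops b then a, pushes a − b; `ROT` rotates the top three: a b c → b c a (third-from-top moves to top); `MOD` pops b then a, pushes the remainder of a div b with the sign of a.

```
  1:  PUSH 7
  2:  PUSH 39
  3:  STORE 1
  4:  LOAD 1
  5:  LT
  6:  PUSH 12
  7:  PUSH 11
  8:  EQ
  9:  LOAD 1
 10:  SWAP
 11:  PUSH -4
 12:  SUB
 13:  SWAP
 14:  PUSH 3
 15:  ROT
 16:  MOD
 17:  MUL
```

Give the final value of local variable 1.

39

PUSH 7  → [7]
PUSH 39 → [7, 39]
STORE 1 → [7]
LOAD 1  → [7, 39]
LT      → [1]
PUSH 12 → [1, 12]
PUSH 11 → [1, 12, 11]
EQ      → [1, 0]
LOAD 1  → [1, 0, 39]
SWAP    → [1, 39, 0]
PUSH -4 → [1, 39, 0, -4]
SUB     → [1, 39, 4]
SWAP    → [1, 4, 39]
PUSH 3  → [1, 4, 39, 3]
ROT     → [1, 39, 3, 4]
MOD     → [1, 39, 3]
MUL     → [1, 117]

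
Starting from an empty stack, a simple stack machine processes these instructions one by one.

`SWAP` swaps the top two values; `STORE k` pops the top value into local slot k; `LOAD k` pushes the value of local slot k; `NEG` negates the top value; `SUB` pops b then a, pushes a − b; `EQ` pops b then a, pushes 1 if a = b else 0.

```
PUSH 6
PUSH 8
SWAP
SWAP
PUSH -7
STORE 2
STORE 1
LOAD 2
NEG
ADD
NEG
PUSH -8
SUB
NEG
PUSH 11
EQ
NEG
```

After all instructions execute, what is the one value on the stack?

0

PUSH 6  : 6
PUSH 8  : 6 8
SWAP    : 8 6
SWAP    : 6 8
PUSH -7 : 6 8 -7
STORE 2 : 6 8
STORE 1 : 6
LOAD 2  : 6 -7
NEG     : 6 7
ADD     : 13
NEG     : -13
PUSH -8 : -13 -8
SUB     : -5
NEG     : 5
PUSH 11 : 5 11
EQ      : 0
NEG     : 0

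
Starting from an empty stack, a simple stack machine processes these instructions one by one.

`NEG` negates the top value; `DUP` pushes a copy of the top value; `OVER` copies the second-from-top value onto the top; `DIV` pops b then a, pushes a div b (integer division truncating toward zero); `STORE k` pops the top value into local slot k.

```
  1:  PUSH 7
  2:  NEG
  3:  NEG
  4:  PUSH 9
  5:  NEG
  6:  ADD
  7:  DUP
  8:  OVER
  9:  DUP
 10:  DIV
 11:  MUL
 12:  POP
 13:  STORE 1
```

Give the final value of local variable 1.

PUSH 7  → [7]
NEG     → [-7]
NEG     → [7]
PUSH 9  → [7, 9]
NEG     → [7, -9]
ADD     → [-2]
DUP     → [-2, -2]
OVER    → [-2, -2, -2]
DUP     → [-2, -2, -2, -2]
DIV     → [-2, -2, 1]
MUL     → [-2, -2]
POP     → [-2]
STORE 1 → []

-2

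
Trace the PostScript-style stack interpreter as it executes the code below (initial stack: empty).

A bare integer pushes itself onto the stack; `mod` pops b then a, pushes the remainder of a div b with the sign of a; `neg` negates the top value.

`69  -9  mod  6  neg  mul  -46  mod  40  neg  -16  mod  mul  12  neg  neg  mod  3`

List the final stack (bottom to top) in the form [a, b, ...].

[0, 3]

69  -> [69]
-9  -> [69, -9]
mod -> [6]
6   -> [6, 6]
neg -> [6, -6]
mul -> [-36]
-46 -> [-36, -46]
mod -> [-36]
40  -> [-36, 40]
neg -> [-36, -40]
-16 -> [-36, -40, -16]
mod -> [-36, -8]
mul -> [288]
12  -> [288, 12]
neg -> [288, -12]
neg -> [288, 12]
mod -> [0]
3   -> [0, 3]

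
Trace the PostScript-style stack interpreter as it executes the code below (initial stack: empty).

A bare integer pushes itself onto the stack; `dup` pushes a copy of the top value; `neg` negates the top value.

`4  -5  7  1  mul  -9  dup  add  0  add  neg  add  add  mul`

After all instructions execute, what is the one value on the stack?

4   -> [4]
-5  -> [4, -5]
7   -> [4, -5, 7]
1   -> [4, -5, 7, 1]
mul -> [4, -5, 7]
-9  -> [4, -5, 7, -9]
dup -> [4, -5, 7, -9, -9]
add -> [4, -5, 7, -18]
0   -> [4, -5, 7, -18, 0]
add -> [4, -5, 7, -18]
neg -> [4, -5, 7, 18]
add -> [4, -5, 25]
add -> [4, 20]
mul -> [80]

80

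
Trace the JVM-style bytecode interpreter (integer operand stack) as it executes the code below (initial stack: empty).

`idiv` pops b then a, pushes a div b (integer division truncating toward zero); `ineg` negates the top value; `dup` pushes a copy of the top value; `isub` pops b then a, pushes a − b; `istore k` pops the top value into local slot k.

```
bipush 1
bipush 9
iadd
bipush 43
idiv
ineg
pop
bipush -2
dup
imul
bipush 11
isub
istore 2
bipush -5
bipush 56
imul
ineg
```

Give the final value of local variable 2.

-7

bipush 1  -> 1
bipush 9  -> 1 9
iadd      -> 10
bipush 43 -> 10 43
idiv      -> 0
ineg      -> 0
pop       -> (empty)
bipush -2 -> -2
dup       -> -2 -2
imul      -> 4
bipush 11 -> 4 11
isub      -> -7
istore 2  -> (empty)
bipush -5 -> -5
bipush 56 -> -5 56
imul      -> -280
ineg      -> 280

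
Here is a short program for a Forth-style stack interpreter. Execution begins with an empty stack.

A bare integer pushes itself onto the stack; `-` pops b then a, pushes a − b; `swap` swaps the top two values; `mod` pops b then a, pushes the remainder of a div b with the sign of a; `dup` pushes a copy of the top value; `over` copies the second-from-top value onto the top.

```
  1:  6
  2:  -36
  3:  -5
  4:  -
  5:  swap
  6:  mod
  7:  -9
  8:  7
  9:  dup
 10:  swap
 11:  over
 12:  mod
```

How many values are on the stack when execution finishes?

6    → [6]
-36  → [6, -36]
-5   → [6, -36, -5]
-    → [6, -31]
swap → [-31, 6]
mod  → [-1]
-9   → [-1, -9]
7    → [-1, -9, 7]
dup  → [-1, -9, 7, 7]
swap → [-1, -9, 7, 7]
over → [-1, -9, 7, 7, 7]
mod  → [-1, -9, 7, 0]

4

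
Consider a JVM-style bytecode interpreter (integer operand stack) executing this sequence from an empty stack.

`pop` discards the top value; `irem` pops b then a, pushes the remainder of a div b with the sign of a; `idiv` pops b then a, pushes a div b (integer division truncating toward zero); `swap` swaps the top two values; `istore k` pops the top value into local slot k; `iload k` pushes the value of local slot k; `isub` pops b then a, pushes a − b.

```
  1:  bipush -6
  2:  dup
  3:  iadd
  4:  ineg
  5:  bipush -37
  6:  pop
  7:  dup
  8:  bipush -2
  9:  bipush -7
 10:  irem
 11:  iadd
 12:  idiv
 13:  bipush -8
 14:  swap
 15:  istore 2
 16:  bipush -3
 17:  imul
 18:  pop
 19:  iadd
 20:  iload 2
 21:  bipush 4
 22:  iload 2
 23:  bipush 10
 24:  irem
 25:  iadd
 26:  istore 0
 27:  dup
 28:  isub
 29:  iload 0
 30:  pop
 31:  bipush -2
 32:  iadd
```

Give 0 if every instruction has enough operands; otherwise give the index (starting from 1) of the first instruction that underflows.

19

bipush -6  : [-6]
dup        : [-6, -6]
iadd       : [-12]
ineg       : [12]
bipush -37 : [12, -37]
pop        : [12]
dup        : [12, 12]
bipush -2  : [12, 12, -2]
bipush -7  : [12, 12, -2, -7]
irem       : [12, 12, -2]
iadd       : [12, 10]
idiv       : [1]
bipush -8  : [1, -8]
swap       : [-8, 1]
istore 2   : [-8]
bipush -3  : [-8, -3]
imul       : [24]
pop        : []
iadd  — needs 2 operands, stack has 0 → underflow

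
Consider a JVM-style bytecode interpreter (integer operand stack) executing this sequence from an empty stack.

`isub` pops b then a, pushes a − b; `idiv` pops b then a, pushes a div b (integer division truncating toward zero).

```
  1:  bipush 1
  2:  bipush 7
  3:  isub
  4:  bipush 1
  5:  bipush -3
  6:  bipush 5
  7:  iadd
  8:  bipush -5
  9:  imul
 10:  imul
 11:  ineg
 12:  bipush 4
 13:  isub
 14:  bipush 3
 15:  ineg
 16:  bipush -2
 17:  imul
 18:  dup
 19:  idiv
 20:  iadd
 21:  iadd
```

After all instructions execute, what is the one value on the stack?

bipush 1   [1]
bipush 7   [1, 7]
isub       [-6]
bipush 1   [-6, 1]
bipush -3  [-6, 1, -3]
bipush 5   [-6, 1, -3, 5]
iadd       [-6, 1, 2]
bipush -5  [-6, 1, 2, -5]
imul       [-6, 1, -10]
imul       [-6, -10]
ineg       [-6, 10]
bipush 4   [-6, 10, 4]
isub       [-6, 6]
bipush 3   [-6, 6, 3]
ineg       [-6, 6, -3]
bipush -2  [-6, 6, -3, -2]
imul       [-6, 6, 6]
dup        [-6, 6, 6, 6]
idiv       [-6, 6, 1]
iadd       [-6, 7]
iadd       [1]

1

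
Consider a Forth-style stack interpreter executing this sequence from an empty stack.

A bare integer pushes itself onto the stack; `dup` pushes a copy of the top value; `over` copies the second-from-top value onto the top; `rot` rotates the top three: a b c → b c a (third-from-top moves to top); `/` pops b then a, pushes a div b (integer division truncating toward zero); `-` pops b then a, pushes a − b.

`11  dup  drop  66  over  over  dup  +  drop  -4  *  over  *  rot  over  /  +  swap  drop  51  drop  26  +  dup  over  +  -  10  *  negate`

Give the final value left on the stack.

11     : 11
dup    : 11 11
drop   : 11
66     : 11 66
over   : 11 66 11
over   : 11 66 11 66
dup    : 11 66 11 66 66
+      : 11 66 11 132
drop   : 11 66 11
-4     : 11 66 11 -4
*      : 11 66 -44
over   : 11 66 -44 66
*      : 11 66 -2904
rot    : 66 -2904 11
over   : 66 -2904 11 -2904
/      : 66 -2904 0
+      : 66 -2904
swap   : -2904 66
drop   : -2904
51     : -2904 51
drop   : -2904
26     : -2904 26
+      : -2878
dup    : -2878 -2878
over   : -2878 -2878 -2878
+      : -2878 -5756
-      : 2878
10     : 2878 10
*      : 28780
negate : -28780

-28780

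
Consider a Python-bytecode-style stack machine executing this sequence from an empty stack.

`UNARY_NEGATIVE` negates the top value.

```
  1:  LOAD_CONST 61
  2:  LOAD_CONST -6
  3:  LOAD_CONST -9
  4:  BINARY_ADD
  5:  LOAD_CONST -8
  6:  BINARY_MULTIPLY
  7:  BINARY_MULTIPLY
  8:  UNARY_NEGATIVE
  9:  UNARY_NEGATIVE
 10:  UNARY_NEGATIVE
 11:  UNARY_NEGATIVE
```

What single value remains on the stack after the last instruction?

7320

LOAD_CONST 61   → 61
LOAD_CONST -6   → 61 -6
LOAD_CONST -9   → 61 -6 -9
BINARY_ADD      → 61 -15
LOAD_CONST -8   → 61 -15 -8
BINARY_MULTIPLY → 61 120
BINARY_MULTIPLY → 7320
UNARY_NEGATIVE  → -7320
UNARY_NEGATIVE  → 7320
UNARY_NEGATIVE  → -7320
UNARY_NEGATIVE  → 7320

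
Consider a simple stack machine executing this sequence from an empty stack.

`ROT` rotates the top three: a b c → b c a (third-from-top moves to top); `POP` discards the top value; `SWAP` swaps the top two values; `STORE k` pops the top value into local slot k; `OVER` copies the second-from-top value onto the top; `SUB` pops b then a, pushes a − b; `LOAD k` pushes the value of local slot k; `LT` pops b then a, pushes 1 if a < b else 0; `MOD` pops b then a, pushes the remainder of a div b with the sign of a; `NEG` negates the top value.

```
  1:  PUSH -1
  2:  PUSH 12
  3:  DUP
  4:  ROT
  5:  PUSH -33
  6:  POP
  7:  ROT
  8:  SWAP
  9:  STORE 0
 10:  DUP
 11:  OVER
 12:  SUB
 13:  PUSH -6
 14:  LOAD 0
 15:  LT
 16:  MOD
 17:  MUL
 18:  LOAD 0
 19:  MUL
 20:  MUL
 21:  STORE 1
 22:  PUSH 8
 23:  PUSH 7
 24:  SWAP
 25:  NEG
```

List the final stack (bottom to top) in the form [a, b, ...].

[7, -8]

PUSH -1  -> -1
PUSH 12  -> -1 12
DUP      -> -1 12 12
ROT      -> 12 12 -1
PUSH -33 -> 12 12 -1 -33
POP      -> 12 12 -1
ROT      -> 12 -1 12
SWAP     -> 12 12 -1
STORE 0  -> 12 12
DUP      -> 12 12 12
OVER     -> 12 12 12 12
SUB      -> 12 12 0
PUSH -6  -> 12 12 0 -6
LOAD 0   -> 12 12 0 -6 -1
LT       -> 12 12 0 1
MOD      -> 12 12 0
MUL      -> 12 0
LOAD 0   -> 12 0 -1
MUL      -> 12 0
MUL      -> 0
STORE 1  -> (empty)
PUSH 8   -> 8
PUSH 7   -> 8 7
SWAP     -> 7 8
NEG      -> 7 -8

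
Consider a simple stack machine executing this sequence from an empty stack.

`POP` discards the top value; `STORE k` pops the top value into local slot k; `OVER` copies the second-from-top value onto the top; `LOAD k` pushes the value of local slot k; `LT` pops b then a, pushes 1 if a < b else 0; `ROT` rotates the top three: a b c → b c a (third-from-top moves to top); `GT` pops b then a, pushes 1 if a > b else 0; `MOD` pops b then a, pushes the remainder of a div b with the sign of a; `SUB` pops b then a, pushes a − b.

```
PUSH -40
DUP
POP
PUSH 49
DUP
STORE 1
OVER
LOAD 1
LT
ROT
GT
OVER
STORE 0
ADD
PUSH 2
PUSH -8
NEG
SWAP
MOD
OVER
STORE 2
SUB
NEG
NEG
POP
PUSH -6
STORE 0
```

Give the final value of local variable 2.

50

PUSH -40  [-40]
DUP       [-40, -40]
POP       [-40]
PUSH 49   [-40, 49]
DUP       [-40, 49, 49]
STORE 1   [-40, 49]
OVER      [-40, 49, -40]
LOAD 1    [-40, 49, -40, 49]
LT        [-40, 49, 1]
ROT       [49, 1, -40]
GT        [49, 1]
OVER      [49, 1, 49]
STORE 0   [49, 1]
ADD       [50]
PUSH 2    [50, 2]
PUSH -8   [50, 2, -8]
NEG       [50, 2, 8]
SWAP      [50, 8, 2]
MOD       [50, 0]
OVER      [50, 0, 50]
STORE 2   [50, 0]
SUB       [50]
NEG       [-50]
NEG       [50]
POP       []
PUSH -6   [-6]
STORE 0   []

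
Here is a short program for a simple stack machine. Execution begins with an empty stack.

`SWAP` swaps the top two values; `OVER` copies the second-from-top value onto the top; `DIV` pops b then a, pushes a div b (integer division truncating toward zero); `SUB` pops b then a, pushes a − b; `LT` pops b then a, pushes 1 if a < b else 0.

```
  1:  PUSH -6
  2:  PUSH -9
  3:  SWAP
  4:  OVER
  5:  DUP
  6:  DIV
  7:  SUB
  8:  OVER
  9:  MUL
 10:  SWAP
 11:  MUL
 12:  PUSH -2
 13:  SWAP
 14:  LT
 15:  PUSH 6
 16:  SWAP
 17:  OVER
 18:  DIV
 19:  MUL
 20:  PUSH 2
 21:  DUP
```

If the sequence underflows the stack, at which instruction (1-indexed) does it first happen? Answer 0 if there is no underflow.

PUSH -6 → -6
PUSH -9 → -6 -9
SWAP    → -9 -6
OVER    → -9 -6 -9
DUP     → -9 -6 -9 -9
DIV     → -9 -6 1
SUB     → -9 -7
OVER    → -9 -7 -9
MUL     → -9 63
SWAP    → 63 -9
MUL     → -567
PUSH -2 → -567 -2
SWAP    → -2 -567
LT      → 0
PUSH 6  → 0 6
SWAP    → 6 0
OVER    → 6 0 6
DIV     → 6 0
MUL     → 0
PUSH 2  → 0 2
DUP     → 0 2 2

0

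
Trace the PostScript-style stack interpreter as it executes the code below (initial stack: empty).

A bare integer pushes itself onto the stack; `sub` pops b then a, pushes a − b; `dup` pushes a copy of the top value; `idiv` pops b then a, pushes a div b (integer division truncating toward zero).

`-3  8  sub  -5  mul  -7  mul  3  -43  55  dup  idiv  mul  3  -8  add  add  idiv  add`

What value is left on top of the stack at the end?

-3   -> -3
8    -> -3 8
sub  -> -11
-5   -> -11 -5
mul  -> 55
-7   -> 55 -7
mul  -> -385
3    -> -385 3
-43  -> -385 3 -43
55   -> -385 3 -43 55
dup  -> -385 3 -43 55 55
idiv -> -385 3 -43 1
mul  -> -385 3 -43
3    -> -385 3 -43 3
-8   -> -385 3 -43 3 -8
add  -> -385 3 -43 -5
add  -> -385 3 -48
idiv -> -385 0
add  -> -385

-385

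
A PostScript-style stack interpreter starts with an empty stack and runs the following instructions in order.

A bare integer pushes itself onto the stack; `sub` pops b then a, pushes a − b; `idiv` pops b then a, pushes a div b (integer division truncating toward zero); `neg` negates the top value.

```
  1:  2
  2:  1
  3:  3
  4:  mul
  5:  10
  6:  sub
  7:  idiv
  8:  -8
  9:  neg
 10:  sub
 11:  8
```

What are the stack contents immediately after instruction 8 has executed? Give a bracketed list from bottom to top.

[0, -8]

2    : [2]
1    : [2, 1]
3    : [2, 1, 3]
mul  : [2, 3]
10   : [2, 3, 10]
sub  : [2, -7]
idiv : [0]
-8   : [0, -8]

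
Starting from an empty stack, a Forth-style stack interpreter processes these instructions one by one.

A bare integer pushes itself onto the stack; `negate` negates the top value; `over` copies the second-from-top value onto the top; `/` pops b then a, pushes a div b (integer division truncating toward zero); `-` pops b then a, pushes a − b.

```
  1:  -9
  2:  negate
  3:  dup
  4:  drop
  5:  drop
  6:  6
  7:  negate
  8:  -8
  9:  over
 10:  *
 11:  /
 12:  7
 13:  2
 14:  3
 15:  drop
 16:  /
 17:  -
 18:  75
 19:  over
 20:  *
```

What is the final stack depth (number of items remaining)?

2

-9     → [-9]
negate → [9]
dup    → [9, 9]
drop   → [9]
drop   → []
6      → [6]
negate → [-6]
-8     → [-6, -8]
over   → [-6, -8, -6]
*      → [-6, 48]
/      → [0]
7      → [0, 7]
2      → [0, 7, 2]
3      → [0, 7, 2, 3]
drop   → [0, 7, 2]
/      → [0, 3]
-      → [-3]
75     → [-3, 75]
over   → [-3, 75, -3]
*      → [-3, -225]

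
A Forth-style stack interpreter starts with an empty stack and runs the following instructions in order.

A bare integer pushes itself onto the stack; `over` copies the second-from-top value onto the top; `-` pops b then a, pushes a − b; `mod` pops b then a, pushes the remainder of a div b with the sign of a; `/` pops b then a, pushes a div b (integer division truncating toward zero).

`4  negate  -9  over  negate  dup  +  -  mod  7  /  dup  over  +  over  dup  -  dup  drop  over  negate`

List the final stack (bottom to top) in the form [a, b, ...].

4      : [4]
negate : [-4]
-9     : [-4, -9]
over   : [-4, -9, -4]
negate : [-4, -9, 4]
dup    : [-4, -9, 4, 4]
+      : [-4, -9, 8]
-      : [-4, -17]
mod    : [-4]
7      : [-4, 7]
/      : [0]
dup    : [0, 0]
over   : [0, 0, 0]
+      : [0, 0]
over   : [0, 0, 0]
dup    : [0, 0, 0, 0]
-      : [0, 0, 0]
dup    : [0, 0, 0, 0]
drop   : [0, 0, 0]
over   : [0, 0, 0, 0]
negate : [0, 0, 0, 0]

[0, 0, 0, 0]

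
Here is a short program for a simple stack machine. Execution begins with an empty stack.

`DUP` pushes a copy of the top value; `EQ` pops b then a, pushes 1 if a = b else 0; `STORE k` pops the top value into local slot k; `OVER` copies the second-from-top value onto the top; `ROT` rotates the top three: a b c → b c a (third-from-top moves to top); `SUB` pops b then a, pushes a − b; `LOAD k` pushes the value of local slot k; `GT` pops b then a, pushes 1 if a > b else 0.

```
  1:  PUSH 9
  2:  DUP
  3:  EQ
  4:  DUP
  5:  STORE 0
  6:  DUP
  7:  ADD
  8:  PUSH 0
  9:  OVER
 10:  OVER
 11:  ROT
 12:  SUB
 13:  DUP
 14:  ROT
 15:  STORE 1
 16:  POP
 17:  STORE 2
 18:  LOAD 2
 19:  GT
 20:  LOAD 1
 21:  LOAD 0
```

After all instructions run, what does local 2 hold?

0

PUSH 9  : [9]
DUP     : [9, 9]
EQ      : [1]
DUP     : [1, 1]
STORE 0 : [1]
DUP     : [1, 1]
ADD     : [2]
PUSH 0  : [2, 0]
OVER    : [2, 0, 2]
OVER    : [2, 0, 2, 0]
ROT     : [2, 2, 0, 0]
SUB     : [2, 2, 0]
DUP     : [2, 2, 0, 0]
ROT     : [2, 0, 0, 2]
STORE 1 : [2, 0, 0]
POP     : [2, 0]
STORE 2 : [2]
LOAD 2  : [2, 0]
GT      : [1]
LOAD 1  : [1, 2]
LOAD 0  : [1, 2, 1]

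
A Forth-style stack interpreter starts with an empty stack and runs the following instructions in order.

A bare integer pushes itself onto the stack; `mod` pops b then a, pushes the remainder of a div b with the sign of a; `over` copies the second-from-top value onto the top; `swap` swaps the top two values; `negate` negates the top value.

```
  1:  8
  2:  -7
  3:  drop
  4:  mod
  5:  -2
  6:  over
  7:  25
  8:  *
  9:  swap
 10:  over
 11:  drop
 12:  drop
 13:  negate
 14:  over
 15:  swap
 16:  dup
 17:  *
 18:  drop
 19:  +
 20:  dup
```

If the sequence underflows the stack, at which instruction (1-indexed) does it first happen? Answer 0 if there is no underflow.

8    -> [8]
-7   -> [8, -7]
drop -> [8]
mod  — needs 2 operands, stack has 1 → underflow

4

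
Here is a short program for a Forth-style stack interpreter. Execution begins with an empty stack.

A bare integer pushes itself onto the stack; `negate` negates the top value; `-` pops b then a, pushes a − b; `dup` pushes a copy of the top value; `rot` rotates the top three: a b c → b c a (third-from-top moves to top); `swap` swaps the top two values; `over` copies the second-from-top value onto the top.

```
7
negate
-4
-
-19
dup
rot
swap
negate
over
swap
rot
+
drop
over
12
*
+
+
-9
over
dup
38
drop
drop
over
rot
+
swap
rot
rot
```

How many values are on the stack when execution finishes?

3

7      -> [7]
negate -> [-7]
-4     -> [-7, -4]
-      -> [-3]
-19    -> [-3, -19]
dup    -> [-3, -19, -19]
rot    -> [-19, -19, -3]
swap   -> [-19, -3, -19]
negate -> [-19, -3, 19]
over   -> [-19, -3, 19, -3]
swap   -> [-19, -3, -3, 19]
rot    -> [-19, -3, 19, -3]
+      -> [-19, -3, 16]
drop   -> [-19, -3]
over   -> [-19, -3, -19]
12     -> [-19, -3, -19, 12]
*      -> [-19, -3, -228]
+      -> [-19, -231]
+      -> [-250]
-9     -> [-250, -9]
over   -> [-250, -9, -250]
dup    -> [-250, -9, -250, -250]
38     -> [-250, -9, -250, -250, 38]
drop   -> [-250, -9, -250, -250]
drop   -> [-250, -9, -250]
over   -> [-250, -9, -250, -9]
rot    -> [-250, -250, -9, -9]
+      -> [-250, -250, -18]
swap   -> [-250, -18, -250]
rot    -> [-18, -250, -250]
rot    -> [-250, -250, -18]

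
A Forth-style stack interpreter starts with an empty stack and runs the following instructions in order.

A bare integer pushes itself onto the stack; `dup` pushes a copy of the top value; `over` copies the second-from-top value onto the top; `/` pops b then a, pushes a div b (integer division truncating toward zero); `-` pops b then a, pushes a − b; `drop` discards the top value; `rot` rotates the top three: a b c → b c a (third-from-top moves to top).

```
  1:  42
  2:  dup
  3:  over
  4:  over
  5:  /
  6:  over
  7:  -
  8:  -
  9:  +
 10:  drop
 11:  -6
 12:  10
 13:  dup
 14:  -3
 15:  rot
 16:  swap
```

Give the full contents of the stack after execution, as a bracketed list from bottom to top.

[-6, 10, 10, -3]

42   -> [42]
dup  -> [42, 42]
over -> [42, 42, 42]
over -> [42, 42, 42, 42]
/    -> [42, 42, 1]
over -> [42, 42, 1, 42]
-    -> [42, 42, -41]
-    -> [42, 83]
+    -> [125]
drop -> []
-6   -> [-6]
10   -> [-6, 10]
dup  -> [-6, 10, 10]
-3   -> [-6, 10, 10, -3]
rot  -> [-6, 10, -3, 10]
swap -> [-6, 10, 10, -3]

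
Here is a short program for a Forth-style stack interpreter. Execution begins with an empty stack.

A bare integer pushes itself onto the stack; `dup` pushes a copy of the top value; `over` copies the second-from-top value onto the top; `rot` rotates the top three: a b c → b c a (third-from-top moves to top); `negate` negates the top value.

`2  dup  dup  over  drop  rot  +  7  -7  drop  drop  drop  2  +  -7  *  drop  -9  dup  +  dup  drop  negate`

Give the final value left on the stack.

18

2      : 2
dup    : 2 2
dup    : 2 2 2
over   : 2 2 2 2
drop   : 2 2 2
rot    : 2 2 2
+      : 2 4
7      : 2 4 7
-7     : 2 4 7 -7
drop   : 2 4 7
drop   : 2 4
drop   : 2
2      : 2 2
+      : 4
-7     : 4 -7
*      : -28
drop   : (empty)
-9     : -9
dup    : -9 -9
+      : -18
dup    : -18 -18
drop   : -18
negate : 18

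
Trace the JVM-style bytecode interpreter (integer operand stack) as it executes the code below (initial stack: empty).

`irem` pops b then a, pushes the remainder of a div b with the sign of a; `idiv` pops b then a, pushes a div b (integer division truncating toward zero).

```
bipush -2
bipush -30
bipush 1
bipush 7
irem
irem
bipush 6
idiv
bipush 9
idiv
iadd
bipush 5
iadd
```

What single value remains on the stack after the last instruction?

3

bipush -2  : [-2]
bipush -30 : [-2, -30]
bipush 1   : [-2, -30, 1]
bipush 7   : [-2, -30, 1, 7]
irem       : [-2, -30, 1]
irem       : [-2, 0]
bipush 6   : [-2, 0, 6]
idiv       : [-2, 0]
bipush 9   : [-2, 0, 9]
idiv       : [-2, 0]
iadd       : [-2]
bipush 5   : [-2, 5]
iadd       : [3]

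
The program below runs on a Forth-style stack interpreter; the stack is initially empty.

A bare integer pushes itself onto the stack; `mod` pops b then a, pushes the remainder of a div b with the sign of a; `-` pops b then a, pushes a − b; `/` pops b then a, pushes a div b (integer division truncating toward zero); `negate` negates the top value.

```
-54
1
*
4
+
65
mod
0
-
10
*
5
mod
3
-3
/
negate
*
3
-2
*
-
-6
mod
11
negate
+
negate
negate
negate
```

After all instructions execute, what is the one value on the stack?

-54    -> -54
1      -> -54 1
*      -> -54
4      -> -54 4
+      -> -50
65     -> -50 65
mod    -> -50
0      -> -50 0
-      -> -50
10     -> -50 10
*      -> -500
5      -> -500 5
mod    -> 0
3      -> 0 3
-3     -> 0 3 -3
/      -> 0 -1
negate -> 0 1
*      -> 0
3      -> 0 3
-2     -> 0 3 -2
*      -> 0 -6
-      -> 6
-6     -> 6 -6
mod    -> 0
11     -> 0 11
negate -> 0 -11
+      -> -11
negate -> 11
negate -> -11
negate -> 11

11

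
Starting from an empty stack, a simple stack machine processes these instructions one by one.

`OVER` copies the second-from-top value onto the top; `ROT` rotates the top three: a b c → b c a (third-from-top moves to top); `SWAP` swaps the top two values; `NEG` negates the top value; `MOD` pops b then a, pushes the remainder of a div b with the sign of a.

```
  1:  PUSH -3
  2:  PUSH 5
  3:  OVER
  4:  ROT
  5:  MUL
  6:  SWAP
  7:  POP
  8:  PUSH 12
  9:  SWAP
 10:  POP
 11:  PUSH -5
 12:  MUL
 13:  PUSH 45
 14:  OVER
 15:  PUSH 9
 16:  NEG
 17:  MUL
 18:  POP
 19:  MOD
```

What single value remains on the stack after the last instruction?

PUSH -3 → [-3]
PUSH 5  → [-3, 5]
OVER    → [-3, 5, -3]
ROT     → [5, -3, -3]
MUL     → [5, 9]
SWAP    → [9, 5]
POP     → [9]
PUSH 12 → [9, 12]
SWAP    → [12, 9]
POP     → [12]
PUSH -5 → [12, -5]
MUL     → [-60]
PUSH 45 → [-60, 45]
OVER    → [-60, 45, -60]
PUSH 9  → [-60, 45, -60, 9]
NEG     → [-60, 45, -60, -9]
MUL     → [-60, 45, 540]
POP     → [-60, 45]
MOD     → [-15]

-15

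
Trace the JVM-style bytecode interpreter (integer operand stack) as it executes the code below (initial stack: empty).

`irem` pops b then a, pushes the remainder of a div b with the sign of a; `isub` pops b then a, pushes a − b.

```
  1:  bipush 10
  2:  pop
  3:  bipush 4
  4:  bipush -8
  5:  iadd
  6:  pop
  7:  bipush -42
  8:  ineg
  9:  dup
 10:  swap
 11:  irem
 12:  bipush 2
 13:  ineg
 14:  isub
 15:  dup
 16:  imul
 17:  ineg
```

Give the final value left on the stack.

-4

bipush 10  -> [10]
pop        -> []
bipush 4   -> [4]
bipush -8  -> [4, -8]
iadd       -> [-4]
pop        -> []
bipush -42 -> [-42]
ineg       -> [42]
dup        -> [42, 42]
swap       -> [42, 42]
irem       -> [0]
bipush 2   -> [0, 2]
ineg       -> [0, -2]
isub       -> [2]
dup        -> [2, 2]
imul       -> [4]
ineg       -> [-4]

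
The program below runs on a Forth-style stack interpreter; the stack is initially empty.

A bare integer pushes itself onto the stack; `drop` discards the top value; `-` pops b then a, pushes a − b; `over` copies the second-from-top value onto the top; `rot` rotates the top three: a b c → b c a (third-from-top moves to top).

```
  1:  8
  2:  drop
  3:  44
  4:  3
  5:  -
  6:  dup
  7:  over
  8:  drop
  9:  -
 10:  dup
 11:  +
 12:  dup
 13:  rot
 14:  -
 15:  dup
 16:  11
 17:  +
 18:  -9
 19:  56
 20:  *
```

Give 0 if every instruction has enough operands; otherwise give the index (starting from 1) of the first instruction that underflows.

13

8    -> 8
drop -> (empty)
44   -> 44
3    -> 44 3
-    -> 41
dup  -> 41 41
over -> 41 41 41
drop -> 41 41
-    -> 0
dup  -> 0 0
+    -> 0
dup  -> 0 0
rot  — needs 3 operands, stack has 2 → underflow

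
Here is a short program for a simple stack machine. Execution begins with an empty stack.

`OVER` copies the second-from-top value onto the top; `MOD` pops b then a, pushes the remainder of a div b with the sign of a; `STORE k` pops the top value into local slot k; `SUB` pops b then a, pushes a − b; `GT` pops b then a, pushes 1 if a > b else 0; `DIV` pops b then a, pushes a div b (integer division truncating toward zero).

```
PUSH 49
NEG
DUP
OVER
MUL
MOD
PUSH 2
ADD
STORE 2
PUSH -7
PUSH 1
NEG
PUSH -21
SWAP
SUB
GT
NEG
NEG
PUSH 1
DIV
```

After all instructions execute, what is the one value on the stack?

PUSH 49  : 49
NEG      : -49
DUP      : -49 -49
OVER     : -49 -49 -49
MUL      : -49 2401
MOD      : -49
PUSH 2   : -49 2
ADD      : -47
STORE 2  : (empty)
PUSH -7  : -7
PUSH 1   : -7 1
NEG      : -7 -1
PUSH -21 : -7 -1 -21
SWAP     : -7 -21 -1
SUB      : -7 -20
GT       : 1
NEG      : -1
NEG      : 1
PUSH 1   : 1 1
DIV      : 1

1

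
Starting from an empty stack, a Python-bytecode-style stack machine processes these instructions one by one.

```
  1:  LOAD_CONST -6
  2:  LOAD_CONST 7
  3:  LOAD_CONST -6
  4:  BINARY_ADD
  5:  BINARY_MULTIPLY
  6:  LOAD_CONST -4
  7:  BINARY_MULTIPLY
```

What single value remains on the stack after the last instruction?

24

LOAD_CONST -6   -> [-6]
LOAD_CONST 7    -> [-6, 7]
LOAD_CONST -6   -> [-6, 7, -6]
BINARY_ADD      -> [-6, 1]
BINARY_MULTIPLY -> [-6]
LOAD_CONST -4   -> [-6, -4]
BINARY_MULTIPLY -> [24]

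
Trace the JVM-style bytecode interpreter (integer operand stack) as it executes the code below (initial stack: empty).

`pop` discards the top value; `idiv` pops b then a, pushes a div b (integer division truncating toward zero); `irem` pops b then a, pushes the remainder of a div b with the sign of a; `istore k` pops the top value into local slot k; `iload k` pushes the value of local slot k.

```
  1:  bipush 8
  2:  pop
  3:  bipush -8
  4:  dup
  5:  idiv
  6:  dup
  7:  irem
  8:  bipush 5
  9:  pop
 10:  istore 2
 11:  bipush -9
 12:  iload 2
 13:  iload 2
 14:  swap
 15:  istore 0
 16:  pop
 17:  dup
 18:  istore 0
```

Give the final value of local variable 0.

-9

bipush 8   [8]
pop        []
bipush -8  [-8]
dup        [-8, -8]
idiv       [1]
dup        [1, 1]
irem       [0]
bipush 5   [0, 5]
pop        [0]
istore 2   []
bipush -9  [-9]
iload 2    [-9, 0]
iload 2    [-9, 0, 0]
swap       [-9, 0, 0]
istore 0   [-9, 0]
pop        [-9]
dup        [-9, -9]
istore 0   [-9]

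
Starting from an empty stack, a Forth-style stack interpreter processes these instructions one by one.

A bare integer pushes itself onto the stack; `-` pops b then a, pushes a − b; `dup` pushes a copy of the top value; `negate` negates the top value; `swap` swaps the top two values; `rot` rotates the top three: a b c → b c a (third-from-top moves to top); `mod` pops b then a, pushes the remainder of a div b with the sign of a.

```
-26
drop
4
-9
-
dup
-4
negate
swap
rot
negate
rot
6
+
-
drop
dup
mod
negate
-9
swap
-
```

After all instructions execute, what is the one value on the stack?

-26     -26
drop    (empty)
4       4
-9      4 -9
-       13
dup     13 13
-4      13 13 -4
negate  13 13 4
swap    13 4 13
rot     4 13 13
negate  4 13 -13
rot     13 -13 4
6       13 -13 4 6
+       13 -13 10
-       13 -23
drop    13
dup     13 13
mod     0
negate  0
-9      0 -9
swap    -9 0
-       -9

-9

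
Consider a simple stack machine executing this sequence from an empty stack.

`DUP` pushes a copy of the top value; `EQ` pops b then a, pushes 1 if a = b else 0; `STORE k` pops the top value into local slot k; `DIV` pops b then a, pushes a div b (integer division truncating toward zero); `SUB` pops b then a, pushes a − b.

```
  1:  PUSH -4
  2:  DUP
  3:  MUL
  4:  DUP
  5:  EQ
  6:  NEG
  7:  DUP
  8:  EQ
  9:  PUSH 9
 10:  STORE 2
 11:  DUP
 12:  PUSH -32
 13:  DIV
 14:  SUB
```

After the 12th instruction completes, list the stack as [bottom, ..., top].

[1, 1, -32]

PUSH -4  : [-4]
DUP      : [-4, -4]
MUL      : [16]
DUP      : [16, 16]
EQ       : [1]
NEG      : [-1]
DUP      : [-1, -1]
EQ       : [1]
PUSH 9   : [1, 9]
STORE 2  : [1]
DUP      : [1, 1]
PUSH -32 : [1, 1, -32]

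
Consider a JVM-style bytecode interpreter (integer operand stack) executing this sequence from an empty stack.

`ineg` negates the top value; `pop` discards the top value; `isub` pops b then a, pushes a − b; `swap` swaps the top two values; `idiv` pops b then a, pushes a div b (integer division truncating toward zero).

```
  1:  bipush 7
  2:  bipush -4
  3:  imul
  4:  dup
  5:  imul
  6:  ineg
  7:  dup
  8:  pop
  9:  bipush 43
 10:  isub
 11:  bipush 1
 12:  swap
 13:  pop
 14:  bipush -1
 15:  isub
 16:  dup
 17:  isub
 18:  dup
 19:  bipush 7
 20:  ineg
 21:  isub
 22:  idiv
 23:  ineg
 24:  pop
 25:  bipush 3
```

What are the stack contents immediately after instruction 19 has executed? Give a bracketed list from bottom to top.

bipush 7  → [7]
bipush -4 → [7, -4]
imul      → [-28]
dup       → [-28, -28]
imul      → [784]
ineg      → [-784]
dup       → [-784, -784]
pop       → [-784]
bipush 43 → [-784, 43]
isub      → [-827]
bipush 1  → [-827, 1]
swap      → [1, -827]
pop       → [1]
bipush -1 → [1, -1]
isub      → [2]
dup       → [2, 2]
isub      → [0]
dup       → [0, 0]
bipush 7  → [0, 0, 7]

[0, 0, 7]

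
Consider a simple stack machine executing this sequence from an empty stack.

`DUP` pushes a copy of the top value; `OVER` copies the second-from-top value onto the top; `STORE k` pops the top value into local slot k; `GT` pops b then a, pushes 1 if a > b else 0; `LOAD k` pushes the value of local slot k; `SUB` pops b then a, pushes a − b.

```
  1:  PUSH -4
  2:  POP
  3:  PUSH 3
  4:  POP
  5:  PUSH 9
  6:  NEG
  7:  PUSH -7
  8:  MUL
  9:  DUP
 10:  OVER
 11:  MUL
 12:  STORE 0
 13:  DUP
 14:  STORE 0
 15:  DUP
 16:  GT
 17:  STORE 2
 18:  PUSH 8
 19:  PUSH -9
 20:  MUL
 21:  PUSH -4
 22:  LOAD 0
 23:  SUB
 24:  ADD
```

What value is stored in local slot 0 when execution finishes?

63

PUSH -4 : -4
POP     : (empty)
PUSH 3  : 3
POP     : (empty)
PUSH 9  : 9
NEG     : -9
PUSH -7 : -9 -7
MUL     : 63
DUP     : 63 63
OVER    : 63 63 63
MUL     : 63 3969
STORE 0 : 63
DUP     : 63 63
STORE 0 : 63
DUP     : 63 63
GT      : 0
STORE 2 : (empty)
PUSH 8  : 8
PUSH -9 : 8 -9
MUL     : -72
PUSH -4 : -72 -4
LOAD 0  : -72 -4 63
SUB     : -72 -67
ADD     : -139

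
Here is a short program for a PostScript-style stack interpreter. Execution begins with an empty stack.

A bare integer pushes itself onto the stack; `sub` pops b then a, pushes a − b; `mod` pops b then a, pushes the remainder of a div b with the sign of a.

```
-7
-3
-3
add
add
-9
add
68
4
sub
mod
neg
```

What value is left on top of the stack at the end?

-7  → -7
-3  → -7 -3
-3  → -7 -3 -3
add → -7 -6
add → -13
-9  → -13 -9
add → -22
68  → -22 68
4   → -22 68 4
sub → -22 64
mod → -22
neg → 22

22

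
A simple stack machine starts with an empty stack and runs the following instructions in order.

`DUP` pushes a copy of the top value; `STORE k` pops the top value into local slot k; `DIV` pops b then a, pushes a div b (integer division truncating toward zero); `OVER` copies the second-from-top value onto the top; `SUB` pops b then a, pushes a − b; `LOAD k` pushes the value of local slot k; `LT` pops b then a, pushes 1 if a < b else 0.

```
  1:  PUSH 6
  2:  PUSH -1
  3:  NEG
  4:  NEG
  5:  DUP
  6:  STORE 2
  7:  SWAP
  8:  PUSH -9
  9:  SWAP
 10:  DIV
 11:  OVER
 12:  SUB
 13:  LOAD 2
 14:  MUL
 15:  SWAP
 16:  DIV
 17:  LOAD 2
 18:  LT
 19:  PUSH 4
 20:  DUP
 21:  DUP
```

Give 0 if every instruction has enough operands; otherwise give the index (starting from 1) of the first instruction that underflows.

PUSH 6  -> 6
PUSH -1 -> 6 -1
NEG     -> 6 1
NEG     -> 6 -1
DUP     -> 6 -1 -1
STORE 2 -> 6 -1
SWAP    -> -1 6
PUSH -9 -> -1 6 -9
SWAP    -> -1 -9 6
DIV     -> -1 -1
OVER    -> -1 -1 -1
SUB     -> -1 0
LOAD 2  -> -1 0 -1
MUL     -> -1 0
SWAP    -> 0 -1
DIV     -> 0
LOAD 2  -> 0 -1
LT      -> 0
PUSH 4  -> 0 4
DUP     -> 0 4 4
DUP     -> 0 4 4 4

0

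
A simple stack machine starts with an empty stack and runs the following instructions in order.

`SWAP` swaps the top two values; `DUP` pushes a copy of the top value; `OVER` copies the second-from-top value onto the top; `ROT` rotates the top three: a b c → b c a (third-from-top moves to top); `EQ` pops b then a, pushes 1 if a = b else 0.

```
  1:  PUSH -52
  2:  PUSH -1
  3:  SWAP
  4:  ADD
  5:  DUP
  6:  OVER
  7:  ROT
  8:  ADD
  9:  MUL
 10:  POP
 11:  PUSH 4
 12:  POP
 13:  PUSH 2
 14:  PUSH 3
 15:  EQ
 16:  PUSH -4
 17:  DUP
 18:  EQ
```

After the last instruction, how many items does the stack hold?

PUSH -52 : -52
PUSH -1  : -52 -1
SWAP     : -1 -52
ADD      : -53
DUP      : -53 -53
OVER     : -53 -53 -53
ROT      : -53 -53 -53
ADD      : -53 -106
MUL      : 5618
POP      : (empty)
PUSH 4   : 4
POP      : (empty)
PUSH 2   : 2
PUSH 3   : 2 3
EQ       : 0
PUSH -4  : 0 -4
DUP      : 0 -4 -4
EQ       : 0 1

2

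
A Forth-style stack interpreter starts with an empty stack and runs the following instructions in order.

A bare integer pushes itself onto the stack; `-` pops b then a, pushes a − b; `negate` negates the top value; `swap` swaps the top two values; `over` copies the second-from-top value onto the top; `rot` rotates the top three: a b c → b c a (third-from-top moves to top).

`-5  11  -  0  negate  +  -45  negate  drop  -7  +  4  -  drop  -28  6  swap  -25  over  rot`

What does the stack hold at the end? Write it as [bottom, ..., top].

-5      [-5]
11      [-5, 11]
-       [-16]
0       [-16, 0]
negate  [-16, 0]
+       [-16]
-45     [-16, -45]
negate  [-16, 45]
drop    [-16]
-7      [-16, -7]
+       [-23]
4       [-23, 4]
-       [-27]
drop    []
-28     [-28]
6       [-28, 6]
swap    [6, -28]
-25     [6, -28, -25]
over    [6, -28, -25, -28]
rot     [6, -25, -28, -28]

[6, -25, -28, -28]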